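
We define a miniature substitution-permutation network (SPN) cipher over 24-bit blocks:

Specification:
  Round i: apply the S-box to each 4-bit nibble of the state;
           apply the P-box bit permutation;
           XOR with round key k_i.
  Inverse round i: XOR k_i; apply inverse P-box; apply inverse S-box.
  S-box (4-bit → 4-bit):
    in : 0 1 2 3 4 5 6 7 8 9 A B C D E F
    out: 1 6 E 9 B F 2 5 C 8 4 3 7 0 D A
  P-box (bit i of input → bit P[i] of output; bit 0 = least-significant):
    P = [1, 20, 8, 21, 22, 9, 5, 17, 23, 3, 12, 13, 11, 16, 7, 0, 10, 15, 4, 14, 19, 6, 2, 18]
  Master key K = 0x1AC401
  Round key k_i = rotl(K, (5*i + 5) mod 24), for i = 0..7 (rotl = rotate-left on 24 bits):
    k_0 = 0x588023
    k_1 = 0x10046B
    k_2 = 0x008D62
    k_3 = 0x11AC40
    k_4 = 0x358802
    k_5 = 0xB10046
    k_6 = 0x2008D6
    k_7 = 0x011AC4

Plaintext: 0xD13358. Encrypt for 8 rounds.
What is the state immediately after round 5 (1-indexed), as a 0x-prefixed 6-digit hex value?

0x90F327

s_0 = plaintext = 0xD13358
s_1 = Round(s_0, k_0) = 0xBA2B12
s_2 = Round(s_1, k_1) = 0xA90792
s_3 = Round(s_2, k_2) = 0xB2D466
s_4 = Round(s_3, k_3) = 0x894E18
s_5 = Round(s_4, k_4) = 0x90F327
s_6 = Round(s_5, k_5) = 0x362765
s_7 = Round(s_6, k_6) = 0x9D9B55
s_8 = Round(s_7, k_7) = 0xF719EF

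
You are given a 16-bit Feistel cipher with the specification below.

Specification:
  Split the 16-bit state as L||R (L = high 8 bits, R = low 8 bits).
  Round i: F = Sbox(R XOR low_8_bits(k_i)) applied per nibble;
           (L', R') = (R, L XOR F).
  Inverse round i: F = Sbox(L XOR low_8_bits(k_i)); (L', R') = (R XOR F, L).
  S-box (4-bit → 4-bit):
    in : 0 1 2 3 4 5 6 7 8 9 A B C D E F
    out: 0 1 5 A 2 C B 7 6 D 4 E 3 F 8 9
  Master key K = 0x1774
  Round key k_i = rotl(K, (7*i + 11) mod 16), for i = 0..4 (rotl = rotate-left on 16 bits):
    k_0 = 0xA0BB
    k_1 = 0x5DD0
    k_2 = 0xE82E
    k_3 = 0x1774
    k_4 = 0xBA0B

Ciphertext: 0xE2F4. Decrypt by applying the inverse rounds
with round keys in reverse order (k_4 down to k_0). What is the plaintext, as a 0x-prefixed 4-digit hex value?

0x2037

s_0 = ciphertext = 0xE2F4
s_1 = InvRound(s_0, k_4) = 0x79E2
s_2 = InvRound(s_1, k_3) = 0xED79
s_3 = InvRound(s_2, k_2) = 0x43ED
s_4 = InvRound(s_3, k_1) = 0x3743
s_5 = InvRound(s_4, k_0) = 0x2037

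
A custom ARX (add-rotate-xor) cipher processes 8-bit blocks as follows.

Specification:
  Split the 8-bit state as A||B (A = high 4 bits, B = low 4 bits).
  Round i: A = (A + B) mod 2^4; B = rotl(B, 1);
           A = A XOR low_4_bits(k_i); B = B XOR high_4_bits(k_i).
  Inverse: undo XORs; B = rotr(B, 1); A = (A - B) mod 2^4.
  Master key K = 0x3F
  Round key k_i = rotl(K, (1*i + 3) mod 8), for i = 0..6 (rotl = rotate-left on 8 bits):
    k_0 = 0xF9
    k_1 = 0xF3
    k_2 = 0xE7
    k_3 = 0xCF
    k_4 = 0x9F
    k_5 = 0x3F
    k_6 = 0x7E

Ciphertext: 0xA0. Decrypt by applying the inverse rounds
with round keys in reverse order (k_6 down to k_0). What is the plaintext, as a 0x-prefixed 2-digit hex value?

s_0 = ciphertext = 0xA0
s_1 = InvRound(s_0, k_6) = 0x9B
s_2 = InvRound(s_1, k_5) = 0x24
s_3 = InvRound(s_2, k_4) = 0xFE
s_4 = InvRound(s_3, k_3) = 0xF1
s_5 = InvRound(s_4, k_2) = 0x9F
s_6 = InvRound(s_5, k_1) = 0xA0
s_7 = InvRound(s_6, k_0) = 0x4F

0x4F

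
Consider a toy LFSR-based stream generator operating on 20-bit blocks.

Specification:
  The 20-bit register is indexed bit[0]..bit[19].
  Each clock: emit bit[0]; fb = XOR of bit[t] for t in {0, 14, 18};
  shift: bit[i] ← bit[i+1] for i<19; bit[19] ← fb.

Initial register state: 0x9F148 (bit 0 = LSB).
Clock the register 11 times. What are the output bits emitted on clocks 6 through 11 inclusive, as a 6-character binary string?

010100

reg_0 = 0x9F148
clock 1: out=0, reg = 0xCF8A4
clock 2: out=0, reg = 0x67C52
clock 3: out=0, reg = 0x33E29
clock 4: out=1, reg = 0x99F14
clock 5: out=0, reg = 0x4CF8A
clock 6: out=0, reg = 0x267C5
clock 7: out=1, reg = 0x133E2
clock 8: out=0, reg = 0x099F1
clock 9: out=1, reg = 0x84CF8
clock 10: out=0, reg = 0xC267C
clock 11: out=0, reg = 0xE133E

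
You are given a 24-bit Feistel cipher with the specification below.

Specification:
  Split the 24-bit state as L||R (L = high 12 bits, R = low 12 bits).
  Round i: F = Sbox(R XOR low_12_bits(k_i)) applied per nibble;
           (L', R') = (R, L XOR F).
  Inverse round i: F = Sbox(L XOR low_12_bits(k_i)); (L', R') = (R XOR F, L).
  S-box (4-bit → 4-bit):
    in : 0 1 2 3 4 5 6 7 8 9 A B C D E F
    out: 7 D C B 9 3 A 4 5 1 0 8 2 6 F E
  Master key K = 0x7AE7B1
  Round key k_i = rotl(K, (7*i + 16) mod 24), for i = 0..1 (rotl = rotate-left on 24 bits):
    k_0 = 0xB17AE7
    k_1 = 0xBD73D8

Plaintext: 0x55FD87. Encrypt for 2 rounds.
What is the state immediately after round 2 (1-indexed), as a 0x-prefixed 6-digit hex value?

s_0 = plaintext = 0x55FD87
s_1 = Round(s_0, k_0) = 0xD871F8
s_2 = Round(s_1, k_1) = 0x1F8140

0x1F8140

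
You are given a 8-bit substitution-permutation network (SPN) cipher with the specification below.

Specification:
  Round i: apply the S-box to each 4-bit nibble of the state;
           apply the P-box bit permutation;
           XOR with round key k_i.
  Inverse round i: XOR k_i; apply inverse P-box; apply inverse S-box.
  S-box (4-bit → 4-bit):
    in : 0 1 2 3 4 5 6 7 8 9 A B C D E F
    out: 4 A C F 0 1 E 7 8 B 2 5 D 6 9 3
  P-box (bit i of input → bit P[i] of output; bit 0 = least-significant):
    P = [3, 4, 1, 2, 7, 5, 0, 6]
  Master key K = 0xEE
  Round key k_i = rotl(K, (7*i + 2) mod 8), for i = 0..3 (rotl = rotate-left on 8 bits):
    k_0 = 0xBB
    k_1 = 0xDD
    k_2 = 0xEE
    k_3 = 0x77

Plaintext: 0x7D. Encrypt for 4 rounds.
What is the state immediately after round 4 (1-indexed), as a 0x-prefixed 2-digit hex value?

s_0 = plaintext = 0x7D
s_1 = Round(s_0, k_0) = 0x08
s_2 = Round(s_1, k_1) = 0xD8
s_3 = Round(s_2, k_2) = 0xCB
s_4 = Round(s_3, k_3) = 0xBC

0xBC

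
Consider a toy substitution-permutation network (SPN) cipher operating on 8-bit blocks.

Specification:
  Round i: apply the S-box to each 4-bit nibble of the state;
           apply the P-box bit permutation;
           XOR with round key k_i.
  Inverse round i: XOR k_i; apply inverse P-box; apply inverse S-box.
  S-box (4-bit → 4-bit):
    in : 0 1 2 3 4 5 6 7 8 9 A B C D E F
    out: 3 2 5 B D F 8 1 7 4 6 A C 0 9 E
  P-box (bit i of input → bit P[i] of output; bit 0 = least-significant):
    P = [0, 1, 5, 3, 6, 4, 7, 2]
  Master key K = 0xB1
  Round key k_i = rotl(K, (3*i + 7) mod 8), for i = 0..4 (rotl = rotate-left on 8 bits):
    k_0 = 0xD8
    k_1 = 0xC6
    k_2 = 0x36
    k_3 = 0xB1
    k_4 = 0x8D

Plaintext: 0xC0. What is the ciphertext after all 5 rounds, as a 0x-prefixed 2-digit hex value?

0xCC

s_0 = plaintext = 0xC0
s_1 = Round(s_0, k_0) = 0x5F
s_2 = Round(s_1, k_1) = 0x38
s_3 = Round(s_2, k_2) = 0x41
s_4 = Round(s_3, k_3) = 0x77
s_5 = Round(s_4, k_4) = 0xCC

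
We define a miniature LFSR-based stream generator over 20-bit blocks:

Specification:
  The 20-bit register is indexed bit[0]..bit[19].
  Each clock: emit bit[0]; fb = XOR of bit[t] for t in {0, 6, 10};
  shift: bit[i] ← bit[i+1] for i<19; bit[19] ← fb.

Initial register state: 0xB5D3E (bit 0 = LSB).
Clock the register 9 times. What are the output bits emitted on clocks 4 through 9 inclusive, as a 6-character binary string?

111001

reg_0 = 0xB5D3E
clock 1: out=0, reg = 0xDAE9F
clock 2: out=1, reg = 0x6D74F
clock 3: out=1, reg = 0xB6BA7
clock 4: out=1, reg = 0xDB5D3
clock 5: out=1, reg = 0xEDAE9
clock 6: out=1, reg = 0x76D74
clock 7: out=0, reg = 0x3B6BA
clock 8: out=0, reg = 0x9DB5D
clock 9: out=1, reg = 0x4EDAE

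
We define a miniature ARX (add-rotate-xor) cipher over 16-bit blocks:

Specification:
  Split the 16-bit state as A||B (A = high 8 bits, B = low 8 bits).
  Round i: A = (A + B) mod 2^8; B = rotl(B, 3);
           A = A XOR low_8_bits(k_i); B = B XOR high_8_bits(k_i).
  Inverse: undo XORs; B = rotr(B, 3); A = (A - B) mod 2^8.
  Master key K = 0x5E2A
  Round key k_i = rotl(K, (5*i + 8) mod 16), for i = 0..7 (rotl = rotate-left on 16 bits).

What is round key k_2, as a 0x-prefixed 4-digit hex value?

0x78A9

K = 0x5E2A
k_0 = rotl(K, (5*0+8) mod 16) = rotl(K, 8) = 0x2A5E
k_1 = rotl(K, (5*1+8) mod 16) = rotl(K, 13) = 0x4BC5
k_2 = rotl(K, (5*2+8) mod 16) = rotl(K, 2) = 0x78A9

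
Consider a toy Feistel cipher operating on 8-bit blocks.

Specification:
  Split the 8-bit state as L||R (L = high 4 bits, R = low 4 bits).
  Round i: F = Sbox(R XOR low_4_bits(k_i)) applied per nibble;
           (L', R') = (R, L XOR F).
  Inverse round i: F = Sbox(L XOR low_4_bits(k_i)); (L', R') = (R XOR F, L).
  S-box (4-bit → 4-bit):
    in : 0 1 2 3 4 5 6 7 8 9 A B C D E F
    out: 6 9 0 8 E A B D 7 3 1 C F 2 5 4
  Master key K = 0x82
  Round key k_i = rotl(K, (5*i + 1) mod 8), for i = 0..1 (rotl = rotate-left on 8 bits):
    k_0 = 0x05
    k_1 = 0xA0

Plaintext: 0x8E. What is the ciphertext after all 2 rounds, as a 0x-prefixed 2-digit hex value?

s_0 = plaintext = 0x8E
s_1 = Round(s_0, k_0) = 0xE4
s_2 = Round(s_1, k_1) = 0x40

0x40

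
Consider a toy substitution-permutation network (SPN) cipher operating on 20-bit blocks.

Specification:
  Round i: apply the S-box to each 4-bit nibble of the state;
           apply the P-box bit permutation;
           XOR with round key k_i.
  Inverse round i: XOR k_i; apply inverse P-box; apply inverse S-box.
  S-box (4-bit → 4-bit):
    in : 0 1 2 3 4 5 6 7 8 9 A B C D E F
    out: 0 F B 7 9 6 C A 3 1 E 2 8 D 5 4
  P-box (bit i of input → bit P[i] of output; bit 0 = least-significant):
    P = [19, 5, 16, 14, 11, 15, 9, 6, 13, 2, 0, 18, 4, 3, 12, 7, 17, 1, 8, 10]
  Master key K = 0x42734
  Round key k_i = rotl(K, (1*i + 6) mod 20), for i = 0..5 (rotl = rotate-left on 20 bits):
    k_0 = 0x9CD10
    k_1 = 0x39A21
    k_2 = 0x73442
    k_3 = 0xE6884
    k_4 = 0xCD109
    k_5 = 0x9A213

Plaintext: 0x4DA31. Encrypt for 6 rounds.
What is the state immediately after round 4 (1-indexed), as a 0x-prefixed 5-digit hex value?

0x0758B

s_0 = plaintext = 0x4DA31
s_1 = Round(s_0, k_0) = 0x613A5
s_2 = Round(s_1, k_1) = 0x22DDC
s_3 = Round(s_2, k_2) = 0x15A99
s_4 = Round(s_3, k_3) = 0x0758B
s_5 = Round(s_4, k_4) = 0xC59A4
s_6 = Round(s_5, k_5) = 0x1545B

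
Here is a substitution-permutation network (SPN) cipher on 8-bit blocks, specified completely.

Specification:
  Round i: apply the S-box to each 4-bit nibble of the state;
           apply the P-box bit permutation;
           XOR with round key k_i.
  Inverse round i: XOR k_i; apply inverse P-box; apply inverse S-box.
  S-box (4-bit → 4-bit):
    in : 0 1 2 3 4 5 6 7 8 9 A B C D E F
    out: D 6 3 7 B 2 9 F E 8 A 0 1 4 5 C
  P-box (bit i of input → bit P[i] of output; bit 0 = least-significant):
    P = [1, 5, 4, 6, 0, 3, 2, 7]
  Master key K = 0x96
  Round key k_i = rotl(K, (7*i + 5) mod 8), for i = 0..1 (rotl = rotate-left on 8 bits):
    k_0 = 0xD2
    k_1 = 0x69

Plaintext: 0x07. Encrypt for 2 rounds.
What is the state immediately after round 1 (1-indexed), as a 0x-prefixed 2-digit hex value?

0x25

s_0 = plaintext = 0x07
s_1 = Round(s_0, k_0) = 0x25
s_2 = Round(s_1, k_1) = 0x40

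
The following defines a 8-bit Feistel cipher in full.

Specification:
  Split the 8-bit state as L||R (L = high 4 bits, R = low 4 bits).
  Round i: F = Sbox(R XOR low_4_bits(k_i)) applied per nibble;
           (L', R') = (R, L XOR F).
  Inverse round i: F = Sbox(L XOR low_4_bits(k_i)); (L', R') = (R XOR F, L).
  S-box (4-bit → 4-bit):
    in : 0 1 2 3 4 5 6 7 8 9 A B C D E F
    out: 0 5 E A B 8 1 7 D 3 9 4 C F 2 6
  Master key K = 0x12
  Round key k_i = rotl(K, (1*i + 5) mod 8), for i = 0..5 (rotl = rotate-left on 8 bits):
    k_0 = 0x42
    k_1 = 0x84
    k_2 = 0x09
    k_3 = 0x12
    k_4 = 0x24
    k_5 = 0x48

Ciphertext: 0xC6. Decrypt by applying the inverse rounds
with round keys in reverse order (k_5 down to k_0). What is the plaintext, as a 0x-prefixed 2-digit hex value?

0xA4

s_0 = ciphertext = 0xC6
s_1 = InvRound(s_0, k_5) = 0xDC
s_2 = InvRound(s_1, k_4) = 0xFD
s_3 = InvRound(s_2, k_3) = 0x2F
s_4 = InvRound(s_3, k_2) = 0xB2
s_5 = InvRound(s_4, k_1) = 0x4B
s_6 = InvRound(s_5, k_0) = 0xA4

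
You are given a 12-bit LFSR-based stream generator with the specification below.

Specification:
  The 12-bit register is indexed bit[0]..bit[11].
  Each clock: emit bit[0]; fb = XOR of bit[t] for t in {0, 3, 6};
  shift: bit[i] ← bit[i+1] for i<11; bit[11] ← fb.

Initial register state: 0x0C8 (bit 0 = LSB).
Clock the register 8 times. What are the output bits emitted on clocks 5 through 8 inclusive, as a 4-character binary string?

reg_0 = 0x0C8
clock 1: out=0, reg = 0x064
clock 2: out=0, reg = 0x832
clock 3: out=0, reg = 0x419
clock 4: out=1, reg = 0x20C
clock 5: out=0, reg = 0x906
clock 6: out=0, reg = 0x483
clock 7: out=1, reg = 0xA41
clock 8: out=1, reg = 0x520

0011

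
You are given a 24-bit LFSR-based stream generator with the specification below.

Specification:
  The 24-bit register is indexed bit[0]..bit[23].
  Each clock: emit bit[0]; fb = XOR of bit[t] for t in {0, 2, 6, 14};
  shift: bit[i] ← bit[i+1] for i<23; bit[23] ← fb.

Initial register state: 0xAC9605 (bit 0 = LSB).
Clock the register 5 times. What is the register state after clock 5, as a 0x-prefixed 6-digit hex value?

0x7564B0

reg_0 = 0xAC9605
clock 1: out=1, reg = 0x564B02
clock 2: out=0, reg = 0xAB2581
clock 3: out=1, reg = 0xD592C0
clock 4: out=0, reg = 0xEAC960
clock 5: out=0, reg = 0x7564B0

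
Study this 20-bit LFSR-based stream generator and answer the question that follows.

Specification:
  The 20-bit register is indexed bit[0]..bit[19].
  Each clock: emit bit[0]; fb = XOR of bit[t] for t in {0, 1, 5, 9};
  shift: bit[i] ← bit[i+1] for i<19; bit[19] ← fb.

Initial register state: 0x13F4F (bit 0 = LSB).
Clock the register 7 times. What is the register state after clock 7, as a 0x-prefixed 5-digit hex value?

0x1A27E

reg_0 = 0x13F4F
clock 1: out=1, reg = 0x89FA7
clock 2: out=1, reg = 0x44FD3
clock 3: out=1, reg = 0xA27E9
clock 4: out=1, reg = 0xD13F4
clock 5: out=0, reg = 0x689FA
clock 6: out=0, reg = 0x344FD
clock 7: out=1, reg = 0x1A27E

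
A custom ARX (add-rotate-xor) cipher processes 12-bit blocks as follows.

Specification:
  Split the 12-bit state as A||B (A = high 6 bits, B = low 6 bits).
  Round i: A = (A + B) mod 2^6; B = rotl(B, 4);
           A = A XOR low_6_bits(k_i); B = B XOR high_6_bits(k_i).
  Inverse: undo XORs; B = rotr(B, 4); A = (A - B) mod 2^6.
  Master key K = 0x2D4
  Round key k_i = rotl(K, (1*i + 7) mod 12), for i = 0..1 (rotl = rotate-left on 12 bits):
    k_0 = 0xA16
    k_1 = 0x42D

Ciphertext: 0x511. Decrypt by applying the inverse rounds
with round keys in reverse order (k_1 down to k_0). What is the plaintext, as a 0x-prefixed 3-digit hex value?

0xC72

s_0 = ciphertext = 0x511
s_1 = InvRound(s_0, k_1) = 0xD44
s_2 = InvRound(s_1, k_0) = 0xC72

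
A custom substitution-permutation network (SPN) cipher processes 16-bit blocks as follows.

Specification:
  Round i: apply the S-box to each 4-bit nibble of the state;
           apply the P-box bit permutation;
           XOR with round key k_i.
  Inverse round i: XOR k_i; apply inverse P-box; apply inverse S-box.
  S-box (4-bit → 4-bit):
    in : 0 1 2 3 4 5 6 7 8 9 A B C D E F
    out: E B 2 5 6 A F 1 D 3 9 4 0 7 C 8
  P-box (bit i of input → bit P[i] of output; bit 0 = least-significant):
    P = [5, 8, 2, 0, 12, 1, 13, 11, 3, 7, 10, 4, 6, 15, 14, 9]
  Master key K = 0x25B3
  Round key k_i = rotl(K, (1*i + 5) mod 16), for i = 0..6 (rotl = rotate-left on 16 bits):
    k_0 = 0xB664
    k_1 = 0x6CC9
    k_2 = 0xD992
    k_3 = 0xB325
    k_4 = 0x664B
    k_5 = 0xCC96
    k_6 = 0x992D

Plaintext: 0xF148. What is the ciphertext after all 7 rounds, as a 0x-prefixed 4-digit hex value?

0x5D1B

s_0 = plaintext = 0xF148
s_1 = Round(s_0, k_0) = 0x94DB
s_2 = Round(s_1, k_1) = 0xD80F
s_3 = Round(s_2, k_2) = 0x35C9
s_4 = Round(s_3, k_3) = 0xF2D5
s_5 = Round(s_4, k_4) = 0x55C8
s_6 = Round(s_5, k_5) = 0x4E23
s_7 = Round(s_6, k_6) = 0x5D1B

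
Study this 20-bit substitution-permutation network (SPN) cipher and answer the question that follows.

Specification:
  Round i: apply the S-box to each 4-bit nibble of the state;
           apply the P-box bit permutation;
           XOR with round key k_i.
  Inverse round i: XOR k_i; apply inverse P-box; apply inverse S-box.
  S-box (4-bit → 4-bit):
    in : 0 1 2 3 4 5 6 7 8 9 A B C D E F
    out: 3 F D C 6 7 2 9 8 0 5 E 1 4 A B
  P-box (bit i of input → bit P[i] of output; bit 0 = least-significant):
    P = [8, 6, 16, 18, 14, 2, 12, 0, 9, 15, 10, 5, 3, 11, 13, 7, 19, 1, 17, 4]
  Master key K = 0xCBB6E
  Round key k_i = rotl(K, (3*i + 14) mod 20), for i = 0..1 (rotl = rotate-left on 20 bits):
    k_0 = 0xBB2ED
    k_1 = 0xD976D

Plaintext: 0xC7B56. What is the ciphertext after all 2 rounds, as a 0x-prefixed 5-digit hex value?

0xA5E39

s_0 = plaintext = 0xC7B56
s_1 = Round(s_0, k_0) = 0x36601
s_2 = Round(s_1, k_1) = 0xA5E39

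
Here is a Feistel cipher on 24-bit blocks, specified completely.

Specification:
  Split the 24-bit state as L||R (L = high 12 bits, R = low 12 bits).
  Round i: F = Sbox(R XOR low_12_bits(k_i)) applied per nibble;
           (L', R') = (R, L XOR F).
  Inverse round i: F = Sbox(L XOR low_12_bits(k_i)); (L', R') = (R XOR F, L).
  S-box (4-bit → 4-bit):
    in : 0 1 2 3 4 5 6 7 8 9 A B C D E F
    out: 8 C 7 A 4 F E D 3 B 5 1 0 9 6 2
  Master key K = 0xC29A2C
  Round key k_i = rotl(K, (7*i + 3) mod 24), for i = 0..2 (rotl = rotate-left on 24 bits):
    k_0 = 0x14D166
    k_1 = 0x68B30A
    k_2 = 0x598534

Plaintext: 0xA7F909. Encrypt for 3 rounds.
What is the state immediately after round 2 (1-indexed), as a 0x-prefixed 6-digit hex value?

0x99DCB4

s_0 = plaintext = 0xA7F909
s_1 = Round(s_0, k_0) = 0x90999D
s_2 = Round(s_1, k_1) = 0x99DCB4
s_3 = Round(s_2, k_2) = 0xCB42A5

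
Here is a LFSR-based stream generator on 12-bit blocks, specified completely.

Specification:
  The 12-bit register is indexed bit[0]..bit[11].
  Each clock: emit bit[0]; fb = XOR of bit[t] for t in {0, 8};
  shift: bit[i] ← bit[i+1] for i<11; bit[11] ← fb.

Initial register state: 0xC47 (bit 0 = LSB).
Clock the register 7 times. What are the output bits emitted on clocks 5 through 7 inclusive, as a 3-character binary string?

reg_0 = 0xC47
clock 1: out=1, reg = 0xE23
clock 2: out=1, reg = 0xF11
clock 3: out=1, reg = 0x788
clock 4: out=0, reg = 0xBC4
clock 5: out=0, reg = 0xDE2
clock 6: out=0, reg = 0xEF1
clock 7: out=1, reg = 0xF78

001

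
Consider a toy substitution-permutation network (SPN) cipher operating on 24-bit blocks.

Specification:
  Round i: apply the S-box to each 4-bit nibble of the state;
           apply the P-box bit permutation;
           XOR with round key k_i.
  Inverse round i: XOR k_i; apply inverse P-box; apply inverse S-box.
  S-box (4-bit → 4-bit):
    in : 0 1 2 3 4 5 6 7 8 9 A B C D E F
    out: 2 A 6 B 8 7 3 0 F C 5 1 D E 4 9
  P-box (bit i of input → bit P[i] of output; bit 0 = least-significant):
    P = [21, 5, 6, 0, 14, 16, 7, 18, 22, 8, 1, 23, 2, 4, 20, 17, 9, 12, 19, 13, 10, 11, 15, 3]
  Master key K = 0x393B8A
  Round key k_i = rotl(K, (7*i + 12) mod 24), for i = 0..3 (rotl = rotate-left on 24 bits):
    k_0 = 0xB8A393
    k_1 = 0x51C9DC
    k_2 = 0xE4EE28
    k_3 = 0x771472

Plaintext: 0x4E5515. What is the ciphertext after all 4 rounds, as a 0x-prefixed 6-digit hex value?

0x68BC6C

s_0 = plaintext = 0x4E5515
s_1 = Round(s_0, k_0) = 0xC5A2ED
s_2 = Round(s_1, k_1) = 0x495E33
s_3 = Round(s_2, k_2) = 0xD98E17
s_4 = Round(s_3, k_3) = 0x68BC6C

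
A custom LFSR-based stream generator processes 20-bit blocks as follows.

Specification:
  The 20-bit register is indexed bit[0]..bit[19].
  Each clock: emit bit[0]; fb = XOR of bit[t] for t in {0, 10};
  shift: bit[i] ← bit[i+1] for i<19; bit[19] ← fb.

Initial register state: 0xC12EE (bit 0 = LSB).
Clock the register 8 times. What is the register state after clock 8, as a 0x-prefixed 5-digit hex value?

reg_0 = 0xC12EE
clock 1: out=0, reg = 0x60977
clock 2: out=1, reg = 0xB04BB
clock 3: out=1, reg = 0x5825D
clock 4: out=1, reg = 0xAC12E
clock 5: out=0, reg = 0x56097
clock 6: out=1, reg = 0xAB04B
clock 7: out=1, reg = 0xD5825
clock 8: out=1, reg = 0xEAC12

0xEAC12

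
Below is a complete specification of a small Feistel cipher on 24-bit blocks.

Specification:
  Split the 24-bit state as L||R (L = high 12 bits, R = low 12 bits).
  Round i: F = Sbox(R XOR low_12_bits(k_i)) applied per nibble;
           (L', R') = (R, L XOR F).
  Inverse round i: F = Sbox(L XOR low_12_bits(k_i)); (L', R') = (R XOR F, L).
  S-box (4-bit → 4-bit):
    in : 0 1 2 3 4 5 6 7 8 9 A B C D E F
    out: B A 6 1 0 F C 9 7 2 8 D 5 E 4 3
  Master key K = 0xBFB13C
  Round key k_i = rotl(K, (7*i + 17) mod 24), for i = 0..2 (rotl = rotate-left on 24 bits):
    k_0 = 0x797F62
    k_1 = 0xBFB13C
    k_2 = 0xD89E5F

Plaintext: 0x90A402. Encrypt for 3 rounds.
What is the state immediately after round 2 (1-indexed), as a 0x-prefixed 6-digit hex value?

s_0 = plaintext = 0x90A402
s_1 = Round(s_0, k_0) = 0x4024C1
s_2 = Round(s_1, k_1) = 0x4C1B3C
s_3 = Round(s_2, k_2) = 0xB3CB00

0x4C1B3C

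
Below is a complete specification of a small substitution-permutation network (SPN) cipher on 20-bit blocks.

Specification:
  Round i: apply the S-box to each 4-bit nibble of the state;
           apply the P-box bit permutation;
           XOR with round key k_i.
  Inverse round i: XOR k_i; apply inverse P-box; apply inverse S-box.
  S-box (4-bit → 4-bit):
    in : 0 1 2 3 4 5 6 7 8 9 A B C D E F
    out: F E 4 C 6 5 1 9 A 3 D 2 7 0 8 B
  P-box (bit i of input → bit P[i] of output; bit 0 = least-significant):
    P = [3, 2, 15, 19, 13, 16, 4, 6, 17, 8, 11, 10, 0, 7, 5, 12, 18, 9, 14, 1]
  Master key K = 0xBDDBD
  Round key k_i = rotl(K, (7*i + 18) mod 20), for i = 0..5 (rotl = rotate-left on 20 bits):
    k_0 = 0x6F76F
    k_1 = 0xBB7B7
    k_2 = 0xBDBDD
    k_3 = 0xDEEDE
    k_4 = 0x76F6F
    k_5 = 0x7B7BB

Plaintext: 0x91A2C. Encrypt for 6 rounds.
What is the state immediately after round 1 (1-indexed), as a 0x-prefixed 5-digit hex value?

0x069D3

s_0 = plaintext = 0x91A2C
s_1 = Round(s_0, k_0) = 0x069D3
s_2 = Round(s_1, k_1) = 0x574B4
s_3 = Round(s_2, k_2) = 0xE02D8
s_4 = Round(s_3, k_3) = 0x5F679
s_5 = Round(s_4, k_4) = 0x11FA2
s_6 = Round(s_5, k_5) = 0x54049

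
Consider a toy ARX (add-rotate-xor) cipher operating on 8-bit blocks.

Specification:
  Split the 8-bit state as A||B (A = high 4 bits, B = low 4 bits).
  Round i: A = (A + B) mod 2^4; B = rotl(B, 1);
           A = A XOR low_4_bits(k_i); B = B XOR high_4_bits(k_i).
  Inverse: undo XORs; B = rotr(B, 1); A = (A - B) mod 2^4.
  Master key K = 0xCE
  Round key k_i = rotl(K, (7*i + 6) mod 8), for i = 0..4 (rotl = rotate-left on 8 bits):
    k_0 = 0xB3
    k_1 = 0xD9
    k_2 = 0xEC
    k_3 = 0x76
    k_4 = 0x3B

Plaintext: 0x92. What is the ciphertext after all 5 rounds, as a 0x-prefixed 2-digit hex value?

0x97

s_0 = plaintext = 0x92
s_1 = Round(s_0, k_0) = 0x8F
s_2 = Round(s_1, k_1) = 0xE2
s_3 = Round(s_2, k_2) = 0xCA
s_4 = Round(s_3, k_3) = 0x02
s_5 = Round(s_4, k_4) = 0x97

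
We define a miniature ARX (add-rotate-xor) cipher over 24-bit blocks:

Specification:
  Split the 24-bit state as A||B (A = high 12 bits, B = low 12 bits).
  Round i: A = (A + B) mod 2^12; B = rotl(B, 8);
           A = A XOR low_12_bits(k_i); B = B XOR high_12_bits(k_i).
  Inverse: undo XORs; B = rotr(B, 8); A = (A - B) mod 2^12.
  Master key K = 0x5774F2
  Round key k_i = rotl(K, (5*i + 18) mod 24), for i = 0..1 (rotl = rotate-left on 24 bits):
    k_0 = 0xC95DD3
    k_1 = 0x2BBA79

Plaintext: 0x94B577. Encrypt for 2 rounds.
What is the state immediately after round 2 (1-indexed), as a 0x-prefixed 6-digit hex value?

s_0 = plaintext = 0x94B577
s_1 = Round(s_0, k_0) = 0x311BC2
s_2 = Round(s_1, k_1) = 0x4AA007

0x4AA007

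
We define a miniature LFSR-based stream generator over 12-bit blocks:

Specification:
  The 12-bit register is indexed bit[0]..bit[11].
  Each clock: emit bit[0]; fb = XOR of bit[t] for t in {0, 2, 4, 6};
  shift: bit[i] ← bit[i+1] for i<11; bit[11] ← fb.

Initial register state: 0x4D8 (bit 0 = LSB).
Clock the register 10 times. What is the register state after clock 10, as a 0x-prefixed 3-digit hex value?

reg_0 = 0x4D8
clock 1: out=0, reg = 0x26C
clock 2: out=0, reg = 0x136
clock 3: out=0, reg = 0x09B
clock 4: out=1, reg = 0x04D
clock 5: out=1, reg = 0x826
clock 6: out=0, reg = 0xC13
clock 7: out=1, reg = 0x609
clock 8: out=1, reg = 0xB04
clock 9: out=0, reg = 0xD82
clock 10: out=0, reg = 0x6C1

0x6C1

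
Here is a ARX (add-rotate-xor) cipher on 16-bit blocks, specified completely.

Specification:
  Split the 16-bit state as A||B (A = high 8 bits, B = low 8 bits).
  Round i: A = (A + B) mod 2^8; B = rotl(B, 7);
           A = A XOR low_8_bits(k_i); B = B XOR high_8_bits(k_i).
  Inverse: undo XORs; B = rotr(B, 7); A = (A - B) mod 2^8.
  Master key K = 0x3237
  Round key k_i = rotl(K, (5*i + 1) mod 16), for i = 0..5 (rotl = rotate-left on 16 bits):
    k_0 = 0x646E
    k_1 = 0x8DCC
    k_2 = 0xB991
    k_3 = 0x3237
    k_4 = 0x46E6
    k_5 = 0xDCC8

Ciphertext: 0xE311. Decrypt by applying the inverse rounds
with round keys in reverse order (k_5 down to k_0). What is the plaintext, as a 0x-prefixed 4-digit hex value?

s_0 = ciphertext = 0xE311
s_1 = InvRound(s_0, k_5) = 0x909B
s_2 = InvRound(s_1, k_4) = 0xBBBB
s_3 = InvRound(s_2, k_3) = 0x7913
s_4 = InvRound(s_3, k_2) = 0x9355
s_5 = InvRound(s_4, k_1) = 0xAEB1
s_6 = InvRound(s_5, k_0) = 0x15AB

0x15AB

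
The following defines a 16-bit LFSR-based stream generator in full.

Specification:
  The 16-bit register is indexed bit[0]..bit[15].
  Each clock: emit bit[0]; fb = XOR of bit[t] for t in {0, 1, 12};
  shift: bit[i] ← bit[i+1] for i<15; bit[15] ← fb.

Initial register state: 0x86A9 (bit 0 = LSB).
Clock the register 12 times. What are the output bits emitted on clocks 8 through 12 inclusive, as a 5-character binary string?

reg_0 = 0x86A9
clock 1: out=1, reg = 0xC354
clock 2: out=0, reg = 0x61AA
clock 3: out=0, reg = 0xB0D5
clock 4: out=1, reg = 0x586A
clock 5: out=0, reg = 0x2C35
clock 6: out=1, reg = 0x961A
clock 7: out=0, reg = 0x4B0D
clock 8: out=1, reg = 0xA586
clock 9: out=0, reg = 0xD2C3
clock 10: out=1, reg = 0xE961
clock 11: out=1, reg = 0xF4B0
clock 12: out=0, reg = 0xFA58

10110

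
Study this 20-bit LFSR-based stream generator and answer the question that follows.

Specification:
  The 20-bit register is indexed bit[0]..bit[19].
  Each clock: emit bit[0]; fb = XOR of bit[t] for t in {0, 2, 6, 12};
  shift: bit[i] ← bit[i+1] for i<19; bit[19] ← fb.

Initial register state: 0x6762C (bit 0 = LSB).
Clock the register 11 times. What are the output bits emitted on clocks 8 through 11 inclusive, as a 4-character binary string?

reg_0 = 0x6762C
clock 1: out=0, reg = 0x33B16
clock 2: out=0, reg = 0x19D8B
clock 3: out=1, reg = 0x0CEC5
clock 4: out=1, reg = 0x86762
clock 5: out=0, reg = 0xC33B1
clock 6: out=1, reg = 0x619D8
clock 7: out=0, reg = 0x30CEC
clock 8: out=0, reg = 0x18676
clock 9: out=0, reg = 0x0C33B
clock 10: out=1, reg = 0x8619D
clock 11: out=1, reg = 0x430CE

0011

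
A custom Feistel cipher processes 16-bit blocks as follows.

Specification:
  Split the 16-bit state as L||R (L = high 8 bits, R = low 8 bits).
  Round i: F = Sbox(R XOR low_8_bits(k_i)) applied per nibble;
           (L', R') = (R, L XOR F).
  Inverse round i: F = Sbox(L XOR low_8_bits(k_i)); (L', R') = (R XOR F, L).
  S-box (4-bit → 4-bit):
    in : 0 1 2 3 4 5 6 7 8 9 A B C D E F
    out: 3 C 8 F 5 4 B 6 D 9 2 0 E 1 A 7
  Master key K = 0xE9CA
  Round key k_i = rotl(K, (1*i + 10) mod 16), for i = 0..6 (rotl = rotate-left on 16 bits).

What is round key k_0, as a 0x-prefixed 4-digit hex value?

K = 0xE9CA
k_0 = rotl(K, (1*0+10) mod 16) = rotl(K, 10) = 0x2BA7

0x2BA7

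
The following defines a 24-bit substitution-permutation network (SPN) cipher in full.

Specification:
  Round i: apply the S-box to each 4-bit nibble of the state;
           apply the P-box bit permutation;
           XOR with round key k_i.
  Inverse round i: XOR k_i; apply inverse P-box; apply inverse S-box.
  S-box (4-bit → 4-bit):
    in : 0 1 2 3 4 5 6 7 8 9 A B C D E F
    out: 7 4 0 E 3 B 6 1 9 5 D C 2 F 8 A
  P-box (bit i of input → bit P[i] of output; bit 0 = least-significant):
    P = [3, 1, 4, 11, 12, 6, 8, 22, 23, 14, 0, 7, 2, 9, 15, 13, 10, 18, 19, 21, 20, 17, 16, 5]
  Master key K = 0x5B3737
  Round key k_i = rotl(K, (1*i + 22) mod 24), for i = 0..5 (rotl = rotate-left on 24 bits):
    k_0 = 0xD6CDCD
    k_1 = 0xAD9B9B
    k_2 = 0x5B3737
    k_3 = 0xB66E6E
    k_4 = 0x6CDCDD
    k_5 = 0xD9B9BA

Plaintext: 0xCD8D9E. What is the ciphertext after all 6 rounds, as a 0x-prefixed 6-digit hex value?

0x4BF7AE

s_0 = plaintext = 0xCD8D9E
s_1 = Round(s_0, k_0) = 0x78B048
s_2 = Round(s_1, k_1) = 0x1D67D2
s_3 = Round(s_2, k_2) = 0xB6A077
s_4 = Round(s_3, k_3) = 0x3B9E43
s_5 = Round(s_4, k_4) = 0x47442B
s_6 = Round(s_5, k_5) = 0x4BF7AE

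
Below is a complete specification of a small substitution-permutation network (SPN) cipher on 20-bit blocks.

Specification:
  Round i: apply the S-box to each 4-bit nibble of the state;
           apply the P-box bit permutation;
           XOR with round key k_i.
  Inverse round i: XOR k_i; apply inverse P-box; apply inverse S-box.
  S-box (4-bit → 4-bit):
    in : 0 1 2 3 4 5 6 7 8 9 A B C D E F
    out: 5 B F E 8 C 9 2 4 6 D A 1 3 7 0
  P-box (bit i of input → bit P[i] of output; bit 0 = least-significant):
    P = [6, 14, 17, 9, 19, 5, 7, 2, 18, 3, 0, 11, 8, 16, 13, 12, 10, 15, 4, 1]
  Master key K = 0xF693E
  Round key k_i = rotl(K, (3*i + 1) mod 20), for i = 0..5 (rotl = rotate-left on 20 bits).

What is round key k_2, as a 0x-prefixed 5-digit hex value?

K = 0xF693E
k_0 = rotl(K, (3*0+1) mod 20) = rotl(K, 1) = 0xED27D
k_1 = rotl(K, (3*1+1) mod 20) = rotl(K, 4) = 0x693EF
k_2 = rotl(K, (3*2+1) mod 20) = rotl(K, 7) = 0x49F7B

0x49F7B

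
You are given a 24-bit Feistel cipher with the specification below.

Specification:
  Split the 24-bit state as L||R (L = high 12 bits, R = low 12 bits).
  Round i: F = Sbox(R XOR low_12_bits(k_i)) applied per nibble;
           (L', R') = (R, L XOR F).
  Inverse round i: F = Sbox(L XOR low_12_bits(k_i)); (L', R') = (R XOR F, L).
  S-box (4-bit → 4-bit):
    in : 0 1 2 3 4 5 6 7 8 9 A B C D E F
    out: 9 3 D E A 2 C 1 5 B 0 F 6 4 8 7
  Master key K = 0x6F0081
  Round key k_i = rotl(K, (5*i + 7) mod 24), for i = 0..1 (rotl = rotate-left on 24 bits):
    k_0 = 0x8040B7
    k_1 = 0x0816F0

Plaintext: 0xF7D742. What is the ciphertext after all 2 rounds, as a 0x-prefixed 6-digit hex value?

s_0 = plaintext = 0xF7D742
s_1 = Round(s_0, k_0) = 0x742E0F
s_2 = Round(s_1, k_1) = 0xE0F235

0xE0F235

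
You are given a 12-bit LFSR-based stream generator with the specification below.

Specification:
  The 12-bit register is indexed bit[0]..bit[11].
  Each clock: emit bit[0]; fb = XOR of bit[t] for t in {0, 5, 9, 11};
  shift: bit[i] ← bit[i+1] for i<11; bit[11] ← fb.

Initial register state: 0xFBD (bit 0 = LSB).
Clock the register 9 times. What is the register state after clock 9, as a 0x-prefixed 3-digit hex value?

reg_0 = 0xFBD
clock 1: out=1, reg = 0x7DE
clock 2: out=0, reg = 0xBEF
clock 3: out=1, reg = 0x5F7
clock 4: out=1, reg = 0x2FB
clock 5: out=1, reg = 0x97D
clock 6: out=1, reg = 0xCBE
clock 7: out=0, reg = 0x65F
clock 8: out=1, reg = 0x32F
clock 9: out=1, reg = 0x997

0x997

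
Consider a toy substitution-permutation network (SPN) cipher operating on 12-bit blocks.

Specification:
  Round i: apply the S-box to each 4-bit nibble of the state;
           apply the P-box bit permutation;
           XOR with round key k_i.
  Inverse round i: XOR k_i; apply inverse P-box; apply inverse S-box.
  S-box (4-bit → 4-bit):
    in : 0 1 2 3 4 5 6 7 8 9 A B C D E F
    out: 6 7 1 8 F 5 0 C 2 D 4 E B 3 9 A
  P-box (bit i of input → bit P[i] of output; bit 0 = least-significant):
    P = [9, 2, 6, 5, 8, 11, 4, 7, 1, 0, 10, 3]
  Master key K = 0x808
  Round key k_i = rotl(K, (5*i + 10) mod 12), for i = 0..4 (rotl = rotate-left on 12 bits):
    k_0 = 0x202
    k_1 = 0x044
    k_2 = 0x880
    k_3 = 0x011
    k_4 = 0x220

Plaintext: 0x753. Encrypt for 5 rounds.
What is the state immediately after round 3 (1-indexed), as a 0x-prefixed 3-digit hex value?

0x6AF

s_0 = plaintext = 0x753
s_1 = Round(s_0, k_0) = 0x73A
s_2 = Round(s_1, k_1) = 0x48C
s_3 = Round(s_2, k_2) = 0x6AF
s_4 = Round(s_3, k_3) = 0x025
s_5 = Round(s_4, k_4) = 0x561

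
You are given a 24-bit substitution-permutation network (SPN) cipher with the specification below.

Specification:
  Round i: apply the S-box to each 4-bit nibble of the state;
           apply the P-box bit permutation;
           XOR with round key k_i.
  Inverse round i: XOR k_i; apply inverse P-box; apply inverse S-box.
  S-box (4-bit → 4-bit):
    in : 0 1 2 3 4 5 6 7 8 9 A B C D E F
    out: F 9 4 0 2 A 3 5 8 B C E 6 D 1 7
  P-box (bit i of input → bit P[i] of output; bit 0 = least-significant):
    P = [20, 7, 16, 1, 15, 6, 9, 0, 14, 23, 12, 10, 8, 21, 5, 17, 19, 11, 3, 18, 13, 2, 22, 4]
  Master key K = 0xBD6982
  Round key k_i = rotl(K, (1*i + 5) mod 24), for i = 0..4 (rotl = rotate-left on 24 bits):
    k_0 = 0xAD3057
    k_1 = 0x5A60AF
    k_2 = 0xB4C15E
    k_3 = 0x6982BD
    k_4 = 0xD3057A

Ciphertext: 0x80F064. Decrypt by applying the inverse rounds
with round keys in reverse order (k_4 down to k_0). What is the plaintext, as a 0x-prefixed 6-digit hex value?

s_0 = ciphertext = 0x80F064
s_1 = InvRound(s_0, k_4) = 0x021DED
s_2 = InvRound(s_1, k_3) = 0xA69AF2
s_3 = InvRound(s_2, k_2) = 0x4CD726
s_4 = InvRound(s_3, k_1) = 0xEA1AD6
s_5 = InvRound(s_4, k_0) = 0x7583AC

0x7583AC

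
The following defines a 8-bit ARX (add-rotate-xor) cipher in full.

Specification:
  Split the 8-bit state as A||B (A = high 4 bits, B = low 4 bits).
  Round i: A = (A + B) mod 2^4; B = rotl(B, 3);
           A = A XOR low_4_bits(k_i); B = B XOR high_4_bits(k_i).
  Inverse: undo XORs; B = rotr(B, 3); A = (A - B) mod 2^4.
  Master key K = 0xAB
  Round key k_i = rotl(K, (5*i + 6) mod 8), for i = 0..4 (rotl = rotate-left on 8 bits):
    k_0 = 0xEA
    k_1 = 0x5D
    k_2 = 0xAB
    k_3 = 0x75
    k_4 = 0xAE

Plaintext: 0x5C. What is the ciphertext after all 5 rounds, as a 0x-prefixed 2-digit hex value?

s_0 = plaintext = 0x5C
s_1 = Round(s_0, k_0) = 0xB8
s_2 = Round(s_1, k_1) = 0xE1
s_3 = Round(s_2, k_2) = 0x42
s_4 = Round(s_3, k_3) = 0x36
s_5 = Round(s_4, k_4) = 0x79

0x79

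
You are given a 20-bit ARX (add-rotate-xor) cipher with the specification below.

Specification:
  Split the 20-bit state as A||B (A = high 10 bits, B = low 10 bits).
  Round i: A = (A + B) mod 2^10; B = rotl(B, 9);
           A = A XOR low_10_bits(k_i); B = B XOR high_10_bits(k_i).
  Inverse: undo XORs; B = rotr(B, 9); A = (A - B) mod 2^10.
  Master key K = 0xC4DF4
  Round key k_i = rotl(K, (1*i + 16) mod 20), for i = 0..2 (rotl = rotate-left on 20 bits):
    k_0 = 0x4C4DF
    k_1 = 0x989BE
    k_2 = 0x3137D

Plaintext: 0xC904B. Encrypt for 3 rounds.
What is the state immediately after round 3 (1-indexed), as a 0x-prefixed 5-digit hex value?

s_0 = plaintext = 0xC904B
s_1 = Round(s_0, k_0) = 0xEC314
s_2 = Round(s_1, k_1) = 0xDEBE8
s_3 = Round(s_2, k_2) = 0x07D30

0x07D30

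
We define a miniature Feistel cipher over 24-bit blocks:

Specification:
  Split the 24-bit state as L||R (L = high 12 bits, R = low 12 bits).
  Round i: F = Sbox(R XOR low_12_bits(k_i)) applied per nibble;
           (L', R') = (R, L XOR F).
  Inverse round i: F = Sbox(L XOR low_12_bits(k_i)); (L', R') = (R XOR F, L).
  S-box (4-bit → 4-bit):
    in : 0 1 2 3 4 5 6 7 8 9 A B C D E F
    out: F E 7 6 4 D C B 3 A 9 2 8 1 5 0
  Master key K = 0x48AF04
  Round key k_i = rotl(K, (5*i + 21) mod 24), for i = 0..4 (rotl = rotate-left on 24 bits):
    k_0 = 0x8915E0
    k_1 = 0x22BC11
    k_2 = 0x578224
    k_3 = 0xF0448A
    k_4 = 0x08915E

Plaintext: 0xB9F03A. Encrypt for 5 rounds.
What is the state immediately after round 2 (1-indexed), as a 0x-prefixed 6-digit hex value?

0x686991

s_0 = plaintext = 0xB9F03A
s_1 = Round(s_0, k_0) = 0x03A686
s_2 = Round(s_1, k_1) = 0x686991
s_3 = Round(s_2, k_2) = 0x9914AB
s_4 = Round(s_3, k_3) = 0x4AB6EF
s_5 = Round(s_4, k_4) = 0x6EFF85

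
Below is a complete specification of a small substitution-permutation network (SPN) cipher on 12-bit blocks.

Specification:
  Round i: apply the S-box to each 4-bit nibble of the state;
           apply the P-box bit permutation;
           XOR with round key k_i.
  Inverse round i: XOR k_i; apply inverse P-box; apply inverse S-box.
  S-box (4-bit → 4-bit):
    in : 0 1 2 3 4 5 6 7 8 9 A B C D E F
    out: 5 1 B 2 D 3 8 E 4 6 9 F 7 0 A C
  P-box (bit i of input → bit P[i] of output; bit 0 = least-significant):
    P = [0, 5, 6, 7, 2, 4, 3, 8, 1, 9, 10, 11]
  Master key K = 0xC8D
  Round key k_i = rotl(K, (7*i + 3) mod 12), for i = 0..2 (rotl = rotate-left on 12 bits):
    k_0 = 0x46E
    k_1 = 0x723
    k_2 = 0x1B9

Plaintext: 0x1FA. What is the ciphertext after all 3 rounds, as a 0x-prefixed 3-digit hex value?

s_0 = plaintext = 0x1FA
s_1 = Round(s_0, k_0) = 0x5E5
s_2 = Round(s_1, k_1) = 0x410
s_3 = Round(s_2, k_2) = 0xDFE

0xDFE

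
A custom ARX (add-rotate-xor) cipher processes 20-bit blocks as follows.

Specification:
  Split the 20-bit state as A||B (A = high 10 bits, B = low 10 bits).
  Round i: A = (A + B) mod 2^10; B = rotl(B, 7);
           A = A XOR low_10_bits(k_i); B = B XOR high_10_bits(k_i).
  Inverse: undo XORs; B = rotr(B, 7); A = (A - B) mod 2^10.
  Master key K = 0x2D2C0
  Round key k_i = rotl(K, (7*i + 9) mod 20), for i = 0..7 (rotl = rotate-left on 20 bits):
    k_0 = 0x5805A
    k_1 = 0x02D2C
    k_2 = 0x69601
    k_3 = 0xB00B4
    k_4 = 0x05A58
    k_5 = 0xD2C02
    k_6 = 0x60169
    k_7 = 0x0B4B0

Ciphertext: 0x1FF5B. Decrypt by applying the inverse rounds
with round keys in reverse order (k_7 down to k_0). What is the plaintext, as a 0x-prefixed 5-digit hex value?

s_0 = ciphertext = 0x1FF5B
s_1 = InvRound(s_0, k_7) = 0x467B6
s_2 = InvRound(s_1, k_6) = 0xAF1B4
s_3 = InvRound(s_2, k_5) = 0xB07FD
s_4 = InvRound(s_3, k_4) = 0x4EB5F
s_5 = InvRound(s_4, k_3) = 0x24CFB
s_6 = InvRound(s_5, k_2) = 0xE82F2
s_7 = InvRound(s_6, k_1) = 0xAFFCD
s_8 = InvRound(s_7, k_0) = 0x5E16D

0x5E16D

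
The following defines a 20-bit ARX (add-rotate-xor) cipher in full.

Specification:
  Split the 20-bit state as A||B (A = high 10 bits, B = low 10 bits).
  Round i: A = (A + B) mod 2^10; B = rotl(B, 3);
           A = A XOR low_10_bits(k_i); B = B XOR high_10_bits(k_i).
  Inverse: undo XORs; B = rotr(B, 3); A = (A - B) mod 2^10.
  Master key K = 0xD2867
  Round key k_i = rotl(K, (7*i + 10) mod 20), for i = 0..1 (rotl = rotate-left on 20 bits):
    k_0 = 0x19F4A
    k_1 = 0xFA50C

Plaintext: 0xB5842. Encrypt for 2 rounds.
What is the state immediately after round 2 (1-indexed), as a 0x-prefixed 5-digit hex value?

0xF1455

s_0 = plaintext = 0xB5842
s_1 = Round(s_0, k_0) = 0x14A77
s_2 = Round(s_1, k_1) = 0xF1455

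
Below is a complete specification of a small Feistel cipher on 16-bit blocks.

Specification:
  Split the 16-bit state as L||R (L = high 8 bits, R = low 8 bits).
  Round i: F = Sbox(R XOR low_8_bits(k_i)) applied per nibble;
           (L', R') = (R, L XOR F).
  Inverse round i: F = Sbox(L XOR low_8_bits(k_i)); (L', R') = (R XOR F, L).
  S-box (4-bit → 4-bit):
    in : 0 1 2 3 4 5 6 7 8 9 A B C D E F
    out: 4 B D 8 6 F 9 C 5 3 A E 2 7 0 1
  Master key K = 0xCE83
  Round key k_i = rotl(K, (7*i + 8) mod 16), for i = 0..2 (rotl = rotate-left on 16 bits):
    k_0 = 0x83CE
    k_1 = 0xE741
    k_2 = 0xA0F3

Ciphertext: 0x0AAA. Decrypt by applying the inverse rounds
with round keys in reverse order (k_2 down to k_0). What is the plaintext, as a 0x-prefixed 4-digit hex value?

s_0 = ciphertext = 0x0AAA
s_1 = InvRound(s_0, k_2) = 0xB90A
s_2 = InvRound(s_1, k_1) = 0x1FB9
s_3 = InvRound(s_2, k_0) = 0xC21F

0xC21F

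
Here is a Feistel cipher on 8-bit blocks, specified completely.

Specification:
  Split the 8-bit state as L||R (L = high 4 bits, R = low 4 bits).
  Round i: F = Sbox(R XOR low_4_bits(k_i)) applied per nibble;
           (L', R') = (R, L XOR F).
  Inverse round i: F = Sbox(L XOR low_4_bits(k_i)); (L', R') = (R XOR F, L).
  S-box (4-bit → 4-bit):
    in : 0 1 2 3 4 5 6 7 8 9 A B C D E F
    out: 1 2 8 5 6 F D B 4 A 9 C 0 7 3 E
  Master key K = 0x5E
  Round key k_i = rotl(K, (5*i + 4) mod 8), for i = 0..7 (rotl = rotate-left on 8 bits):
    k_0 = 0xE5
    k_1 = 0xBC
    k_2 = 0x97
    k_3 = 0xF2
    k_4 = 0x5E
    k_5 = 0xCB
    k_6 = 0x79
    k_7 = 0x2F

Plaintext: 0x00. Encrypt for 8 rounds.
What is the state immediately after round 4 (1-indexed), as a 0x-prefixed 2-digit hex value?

0x7A

s_0 = plaintext = 0x00
s_1 = Round(s_0, k_0) = 0x0F
s_2 = Round(s_1, k_1) = 0xF5
s_3 = Round(s_2, k_2) = 0x57
s_4 = Round(s_3, k_3) = 0x7A
s_5 = Round(s_4, k_4) = 0xA1
s_6 = Round(s_5, k_5) = 0x13
s_7 = Round(s_6, k_6) = 0x38
s_8 = Round(s_7, k_7) = 0x88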